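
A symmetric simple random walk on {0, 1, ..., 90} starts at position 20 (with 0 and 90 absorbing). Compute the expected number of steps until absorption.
E[τ | X_0 = 20] = 1400

Let v_k = E[τ | X_0 = k]. Boundary: v_0 = v_90 = 0. Recurrence: v_k = 1 + (v_{k-1} + v_{k+1})/2 for 1 ≤ k ≤ 89. The particular solution to v_k − (v_{k-1} + v_{k+1})/2 = 1 is v_k = −k^2. Adding homogeneous solution A + B k and matching boundaries gives v_k = k (90 − k). Substituting k = 20: v_20 = 20 · 70 = 1400.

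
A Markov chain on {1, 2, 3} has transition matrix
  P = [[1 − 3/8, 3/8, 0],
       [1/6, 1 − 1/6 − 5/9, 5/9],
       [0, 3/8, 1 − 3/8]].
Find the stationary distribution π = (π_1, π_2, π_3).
π = (12/79, 27/79, 40/79)

This is a birth-death chain on three states, which satisfies detailed balance: π_1 · P_{12} = π_2 · P_{21} and π_2 · P_{23} = π_3 · P_{32}.
From π_1 · 3/8 = π_2 · 1/6: π_2/π_1 = (3/8)/(1/6) = 9/4.
From π_2 · 5/9 = π_3 · 3/8: π_3/π_2 = (5/9)/(3/8) = 40/27.
Take π_1 proportional to 1; then unnormalized π = (1, 9/4, 10/3). Normalize by dividing by the sum 79/12:
  π = (12/79, 27/79, 40/79).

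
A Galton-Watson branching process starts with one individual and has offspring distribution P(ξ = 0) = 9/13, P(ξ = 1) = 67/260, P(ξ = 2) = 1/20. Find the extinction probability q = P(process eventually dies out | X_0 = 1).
q = 1

Mean offspring μ = 0·9/13 + 1·67/260 + 2·1/20 = 93/260 ≤ 1. For μ ≤ 1 with offspring not concentrated at 1, the Galton-Watson process goes extinct almost surely, so q = 1.
(Algebraic check: The pgf is f(s) = 9/13 + 67/260·s + 1/20·s². The extinction probability q is the smallest fixed point of f in [0, 1]. Setting s = f(s):
  1/20·s² + (67/260 − 1)·s + 9/13 = 0
  1/20·s² − (9/13 + 1/20)·s + 9/13 = 0
which factors as (s − 1)·(1/20·s − 9/13) = 0, giving roots s = 1 and s = (9/13)/(1/20) = 180/13. Since 180/13 ≥ 1, the smallest root in [0, 1] is s = 1.)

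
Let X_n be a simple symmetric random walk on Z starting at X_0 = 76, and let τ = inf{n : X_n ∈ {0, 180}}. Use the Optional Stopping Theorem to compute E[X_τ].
E[X_τ] = 76

X_n is a martingale and τ is a bounded-mean stopping time (indeed τ is finite a.s. with bounded expectation since the walk is in a bounded region). By the OST, E[X_τ] = E[X_0] = 76. Equivalently: E[X_τ] = 180 · P(hit 180 first) + 0 · P(hit 0 first) = 180 · (76/180) = 76.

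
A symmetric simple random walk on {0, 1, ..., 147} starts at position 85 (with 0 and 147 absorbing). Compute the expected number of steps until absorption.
E[τ | X_0 = 85] = 5270

Let v_k = E[τ | X_0 = k]. Boundary: v_0 = v_147 = 0. Recurrence: v_k = 1 + (v_{k-1} + v_{k+1})/2 for 1 ≤ k ≤ 146. The particular solution to v_k − (v_{k-1} + v_{k+1})/2 = 1 is v_k = −k^2. Adding homogeneous solution A + B k and matching boundaries gives v_k = k (147 − k). Substituting k = 85: v_85 = 85 · 62 = 5270.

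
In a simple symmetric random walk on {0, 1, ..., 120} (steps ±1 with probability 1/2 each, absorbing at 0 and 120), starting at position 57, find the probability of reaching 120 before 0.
P(hit 120 before 0) = 57/120 = 19/40

Let u_k = P(hit 120 before 0 | start at k). Then u_0 = 0, u_120 = 1, and u_k = u_{k-1}/2 + u_{k+1}/2 for 1 ≤ k ≤ 119. This harmonic recurrence is solved by u_k = k/120, giving u_57 = 57/120 = 19/40.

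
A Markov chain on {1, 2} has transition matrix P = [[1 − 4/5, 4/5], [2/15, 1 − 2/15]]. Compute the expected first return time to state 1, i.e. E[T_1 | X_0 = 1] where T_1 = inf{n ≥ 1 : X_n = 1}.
E[T_1 | X_0 = 1] = 1/π_1 = 7

For an irreducible recurrent Markov chain with stationary distribution π, E[T_i | X_0 = i] = 1/π_i (Kac's formula). Here π_1 = (2/15)/(4/5 + 2/15) = (2/15)/(14/15) = 1/7, so E[T_1 | X_0 = 1] = 1/π_1 = (4/5 + 2/15)/(2/15) = (14/15)/(2/15) = 7.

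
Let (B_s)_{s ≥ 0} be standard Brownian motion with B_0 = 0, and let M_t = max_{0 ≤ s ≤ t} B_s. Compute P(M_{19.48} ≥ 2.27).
P(M_{19.48} ≥ 2.27) = 2·P(B_{19.48} ≥ 2.27) = 2(1 − Φ(2.27/√19.48)) ≈ 0.6070

By the reflection principle for Brownian motion, P(M_t ≥ a) = 2 · P(B_t ≥ a) for a ≥ 0. Since B_t ~ N(0, t), P(B_t ≥ 2.27) = 1 − Φ(2.27/√t) = 1 − Φ(2.27/√19.48) = 1 − Φ(0.5143). So
  P(M_{19.48} ≥ 2.27) = 2(1 − Φ(0.5143)) ≈ 0.6070.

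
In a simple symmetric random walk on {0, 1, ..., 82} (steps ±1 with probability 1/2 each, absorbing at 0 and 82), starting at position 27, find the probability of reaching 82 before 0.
P(hit 82 before 0) = 27/82

Let u_k = P(hit 82 before 0 | start at k). Then u_0 = 0, u_82 = 1, and u_k = u_{k-1}/2 + u_{k+1}/2 for 1 ≤ k ≤ 81. This harmonic recurrence is solved by u_k = k/82, giving u_27 = 27/82.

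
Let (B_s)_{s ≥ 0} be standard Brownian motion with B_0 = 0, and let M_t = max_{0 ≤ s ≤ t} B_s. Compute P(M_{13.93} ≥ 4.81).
P(M_{13.93} ≥ 4.81) = 2·P(B_{13.93} ≥ 4.81) = 2(1 − Φ(4.81/√13.93)) ≈ 0.1975

By the reflection principle for Brownian motion, P(M_t ≥ a) = 2 · P(B_t ≥ a) for a ≥ 0. Since B_t ~ N(0, t), P(B_t ≥ 4.81) = 1 − Φ(4.81/√t) = 1 − Φ(4.81/√13.93) = 1 − Φ(1.2888). So
  P(M_{13.93} ≥ 4.81) = 2(1 − Φ(1.2888)) ≈ 0.1975.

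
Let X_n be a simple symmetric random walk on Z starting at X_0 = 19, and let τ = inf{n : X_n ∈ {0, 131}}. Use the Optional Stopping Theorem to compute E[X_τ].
E[X_τ] = 19

X_n is a martingale and τ is a bounded-mean stopping time (indeed τ is finite a.s. with bounded expectation since the walk is in a bounded region). By the OST, E[X_τ] = E[X_0] = 19. Equivalently: E[X_τ] = 131 · P(hit 131 first) + 0 · P(hit 0 first) = 131 · (19/131) = 19.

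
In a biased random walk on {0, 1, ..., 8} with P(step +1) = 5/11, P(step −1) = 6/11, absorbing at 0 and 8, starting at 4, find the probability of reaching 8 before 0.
P(hit 8 before 0) = (1 − (6/5)^4) / (1 − (6/5)^8) = 625/1921

Let u_k denote P(reach 8 before 0 | start at k). Boundary: u_0 = 0, u_8 = 1. Recurrence: u_k = 5/11·u_{k+1} + 6/11·u_{k-1} for 1 ≤ k ≤ 7. Try u_k = A + B·r^k with r = q/p = (6/11)/(5/11) = 6/5. Substitution satisfies the recurrence; boundary conditions give:
  u_k = (1 − r^k) / (1 − r^N) = (1 − (6/5)^4) / (1 − (6/5)^8) = 625/1921.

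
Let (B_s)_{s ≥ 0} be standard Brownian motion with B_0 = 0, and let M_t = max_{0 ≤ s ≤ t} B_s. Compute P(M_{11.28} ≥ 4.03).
P(M_{11.28} ≥ 4.03) = 2·P(B_{11.28} ≥ 4.03) = 2(1 − Φ(4.03/√11.28)) ≈ 0.2302

By the reflection principle for Brownian motion, P(M_t ≥ a) = 2 · P(B_t ≥ a) for a ≥ 0. Since B_t ~ N(0, t), P(B_t ≥ 4.03) = 1 − Φ(4.03/√t) = 1 − Φ(4.03/√11.28) = 1 − Φ(1.1999). So
  P(M_{11.28} ≥ 4.03) = 2(1 − Φ(1.1999)) ≈ 0.2302.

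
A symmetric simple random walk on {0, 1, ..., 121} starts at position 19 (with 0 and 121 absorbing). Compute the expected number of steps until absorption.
E[τ | X_0 = 19] = 1938

Let v_k = E[τ | X_0 = k]. Boundary: v_0 = v_121 = 0. Recurrence: v_k = 1 + (v_{k-1} + v_{k+1})/2 for 1 ≤ k ≤ 120. The particular solution to v_k − (v_{k-1} + v_{k+1})/2 = 1 is v_k = −k^2. Adding homogeneous solution A + B k and matching boundaries gives v_k = k (121 − k). Substituting k = 19: v_19 = 19 · 102 = 1938.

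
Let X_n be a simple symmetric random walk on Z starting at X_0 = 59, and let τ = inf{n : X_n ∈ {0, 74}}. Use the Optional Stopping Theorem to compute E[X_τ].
E[X_τ] = 59

X_n is a martingale and τ is a bounded-mean stopping time (indeed τ is finite a.s. with bounded expectation since the walk is in a bounded region). By the OST, E[X_τ] = E[X_0] = 59. Equivalently: E[X_τ] = 74 · P(hit 74 first) + 0 · P(hit 0 first) = 74 · (59/74) = 59.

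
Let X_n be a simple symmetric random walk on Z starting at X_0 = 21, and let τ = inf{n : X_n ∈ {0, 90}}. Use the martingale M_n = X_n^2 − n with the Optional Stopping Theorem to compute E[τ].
E[τ] = 1449

M_n = X_n^2 − n is a martingale (since E[X_{n+1}^2 | F_n] = X_n^2 + 1). By OST (τ has finite mean in a bounded region), E[M_τ] = E[M_0] = X_0^2 − 0 = 21^2 = 441. Also E[M_τ] = E[X_τ^2] − E[τ]. The walk exits at 0 or 90, with P(hit 90 first) = 21/90, so E[X_τ^2] = 90^2 · 21/90 + 0 = 1890. Thus E[τ] = E[X_τ^2] − E[M_τ] = 1890 − 441 = 1449 = 21(90 − 21) = 1449.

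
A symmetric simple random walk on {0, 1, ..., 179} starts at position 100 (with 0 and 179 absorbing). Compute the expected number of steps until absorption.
E[τ | X_0 = 100] = 7900

Let v_k = E[τ | X_0 = k]. Boundary: v_0 = v_179 = 0. Recurrence: v_k = 1 + (v_{k-1} + v_{k+1})/2 for 1 ≤ k ≤ 178. The particular solution to v_k − (v_{k-1} + v_{k+1})/2 = 1 is v_k = −k^2. Adding homogeneous solution A + B k and matching boundaries gives v_k = k (179 − k). Substituting k = 100: v_100 = 100 · 79 = 7900.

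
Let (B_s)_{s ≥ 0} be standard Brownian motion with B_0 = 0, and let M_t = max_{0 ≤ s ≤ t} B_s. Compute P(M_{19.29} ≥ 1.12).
P(M_{19.29} ≥ 1.12) = 2·P(B_{19.29} ≥ 1.12) = 2(1 − Φ(1.12/√19.29)) ≈ 0.7987

By the reflection principle for Brownian motion, P(M_t ≥ a) = 2 · P(B_t ≥ a) for a ≥ 0. Since B_t ~ N(0, t), P(B_t ≥ 1.12) = 1 − Φ(1.12/√t) = 1 − Φ(1.12/√19.29) = 1 − Φ(0.2550). So
  P(M_{19.29} ≥ 1.12) = 2(1 − Φ(0.2550)) ≈ 0.7987.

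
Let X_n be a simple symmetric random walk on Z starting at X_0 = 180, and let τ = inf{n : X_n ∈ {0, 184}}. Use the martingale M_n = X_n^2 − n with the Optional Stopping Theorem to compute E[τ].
E[τ] = 720

M_n = X_n^2 − n is a martingale (since E[X_{n+1}^2 | F_n] = X_n^2 + 1). By OST (τ has finite mean in a bounded region), E[M_τ] = E[M_0] = X_0^2 − 0 = 180^2 = 32400. Also E[M_τ] = E[X_τ^2] − E[τ]. The walk exits at 0 or 184, with P(hit 184 first) = 180/184, so E[X_τ^2] = 184^2 · 180/184 + 0 = 33120. Thus E[τ] = E[X_τ^2] − E[M_τ] = 33120 − 32400 = 720 = 180(184 − 180) = 720.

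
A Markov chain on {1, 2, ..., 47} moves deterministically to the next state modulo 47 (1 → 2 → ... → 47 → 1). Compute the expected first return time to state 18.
E[T_18 | X_0 = 18] = 47

The chain cycles deterministically, so starting at state 18 it returns in exactly 47 steps. Equivalently, the stationary distribution is uniform π_j = 1/47 for every state j, so by Kac's formula E[T_18] = 1/π_18 = 47.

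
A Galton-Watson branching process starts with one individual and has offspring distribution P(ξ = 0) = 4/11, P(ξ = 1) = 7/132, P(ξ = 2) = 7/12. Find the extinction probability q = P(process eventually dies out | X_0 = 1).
q = 48/77

The pgf is f(s) = 4/11 + 7/132·s + 7/12·s². The extinction probability q is the smallest fixed point of f in [0, 1]. Setting s = f(s):
  7/12·s² + (7/132 − 1)·s + 4/11 = 0
  7/12·s² − (4/11 + 7/12)·s + 4/11 = 0
which factors as (s − 1)·(7/12·s − 4/11) = 0, giving roots s = 1 and s = (4/11)/(7/12) = 48/77.
Mean offspring μ = 7/132 + 2·7/12 = 161/132 > 1 (supercritical), so q < 1. The extinction probability is the smaller root: q = (4/11)/(7/12) = 48/77.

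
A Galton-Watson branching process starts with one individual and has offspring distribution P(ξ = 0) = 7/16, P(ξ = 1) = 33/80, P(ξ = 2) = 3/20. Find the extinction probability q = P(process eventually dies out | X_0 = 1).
q = 1

Mean offspring μ = 0·7/16 + 1·33/80 + 2·3/20 = 57/80 ≤ 1. For μ ≤ 1 with offspring not concentrated at 1, the Galton-Watson process goes extinct almost surely, so q = 1.
(Algebraic check: The pgf is f(s) = 7/16 + 33/80·s + 3/20·s². The extinction probability q is the smallest fixed point of f in [0, 1]. Setting s = f(s):
  3/20·s² + (33/80 − 1)·s + 7/16 = 0
  3/20·s² − (7/16 + 3/20)·s + 7/16 = 0
which factors as (s − 1)·(3/20·s − 7/16) = 0, giving roots s = 1 and s = (7/16)/(3/20) = 35/12. Since 35/12 ≥ 1, the smallest root in [0, 1] is s = 1.)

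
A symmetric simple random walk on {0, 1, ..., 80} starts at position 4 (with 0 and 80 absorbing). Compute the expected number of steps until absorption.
E[τ | X_0 = 4] = 304

Let v_k = E[τ | X_0 = k]. Boundary: v_0 = v_80 = 0. Recurrence: v_k = 1 + (v_{k-1} + v_{k+1})/2 for 1 ≤ k ≤ 79. The particular solution to v_k − (v_{k-1} + v_{k+1})/2 = 1 is v_k = −k^2. Adding homogeneous solution A + B k and matching boundaries gives v_k = k (80 − k). Substituting k = 4: v_4 = 4 · 76 = 304.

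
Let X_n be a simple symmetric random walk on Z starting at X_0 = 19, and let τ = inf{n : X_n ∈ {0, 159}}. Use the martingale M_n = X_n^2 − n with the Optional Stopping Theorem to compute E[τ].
E[τ] = 2660

M_n = X_n^2 − n is a martingale (since E[X_{n+1}^2 | F_n] = X_n^2 + 1). By OST (τ has finite mean in a bounded region), E[M_τ] = E[M_0] = X_0^2 − 0 = 19^2 = 361. Also E[M_τ] = E[X_τ^2] − E[τ]. The walk exits at 0 or 159, with P(hit 159 first) = 19/159, so E[X_τ^2] = 159^2 · 19/159 + 0 = 3021. Thus E[τ] = E[X_τ^2] − E[M_τ] = 3021 − 361 = 2660 = 19(159 − 19) = 2660.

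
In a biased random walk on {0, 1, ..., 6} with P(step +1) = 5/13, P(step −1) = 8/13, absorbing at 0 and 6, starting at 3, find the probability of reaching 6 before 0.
P(hit 6 before 0) = (1 − (8/5)^3) / (1 − (8/5)^6) = 125/637

Let u_k denote P(reach 6 before 0 | start at k). Boundary: u_0 = 0, u_6 = 1. Recurrence: u_k = 5/13·u_{k+1} + 8/13·u_{k-1} for 1 ≤ k ≤ 5. Try u_k = A + B·r^k with r = q/p = (8/13)/(5/13) = 8/5. Substitution satisfies the recurrence; boundary conditions give:
  u_k = (1 − r^k) / (1 − r^N) = (1 − (8/5)^3) / (1 − (8/5)^6) = 125/637.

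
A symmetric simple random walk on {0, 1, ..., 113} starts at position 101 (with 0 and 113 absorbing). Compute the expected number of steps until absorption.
E[τ | X_0 = 101] = 1212

Let v_k = E[τ | X_0 = k]. Boundary: v_0 = v_113 = 0. Recurrence: v_k = 1 + (v_{k-1} + v_{k+1})/2 for 1 ≤ k ≤ 112. The particular solution to v_k − (v_{k-1} + v_{k+1})/2 = 1 is v_k = −k^2. Adding homogeneous solution A + B k and matching boundaries gives v_k = k (113 − k). Substituting k = 101: v_101 = 101 · 12 = 1212.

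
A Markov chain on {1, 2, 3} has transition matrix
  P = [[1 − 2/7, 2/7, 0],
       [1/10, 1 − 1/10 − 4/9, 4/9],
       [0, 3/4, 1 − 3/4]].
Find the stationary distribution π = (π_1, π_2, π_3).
π = (189/1049, 540/1049, 320/1049)

This is a birth-death chain on three states, which satisfies detailed balance: π_1 · P_{12} = π_2 · P_{21} and π_2 · P_{23} = π_3 · P_{32}.
From π_1 · 2/7 = π_2 · 1/10: π_2/π_1 = (2/7)/(1/10) = 20/7.
From π_2 · 4/9 = π_3 · 3/4: π_3/π_2 = (4/9)/(3/4) = 16/27.
Take π_1 proportional to 1; then unnormalized π = (1, 20/7, 320/189). Normalize by dividing by the sum 1049/189:
  π = (189/1049, 540/1049, 320/1049).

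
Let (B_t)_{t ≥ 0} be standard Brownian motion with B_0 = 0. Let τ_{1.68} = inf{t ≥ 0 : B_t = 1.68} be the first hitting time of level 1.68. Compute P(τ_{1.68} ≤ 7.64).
P(τ_{1.68} ≤ 7.64) = 2(1 − Φ(1.68/√7.64)) = 2(1 − Φ(0.6078)) ≈ 0.5433

By the reflection principle for standard BM, P(τ_b ≤ t) = 2 · P(B_t ≥ b). Since B_t ~ N(0, t), P(B_t ≥ 1.68) = 1 − Φ(1.68/√t) = 1 − Φ(1.68/√7.64) = 1 − Φ(0.6078) ≈ 0.27166. Doubling: P(τ_{1.68} ≤ 7.64) ≈ 2 · 0.27166 = 0.54332 ≈ 0.5433.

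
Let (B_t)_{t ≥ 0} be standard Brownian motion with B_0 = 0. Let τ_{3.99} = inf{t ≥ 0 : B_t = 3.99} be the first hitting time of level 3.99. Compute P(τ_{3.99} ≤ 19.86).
P(τ_{3.99} ≤ 19.86) = 2(1 − Φ(3.99/√19.86)) = 2(1 − Φ(0.8953)) ≈ 0.3706

By the reflection principle for standard BM, P(τ_b ≤ t) = 2 · P(B_t ≥ b). Since B_t ~ N(0, t), P(B_t ≥ 3.99) = 1 − Φ(3.99/√t) = 1 − Φ(3.99/√19.86) = 1 − Φ(0.8953) ≈ 0.18531. Doubling: P(τ_{3.99} ≤ 19.86) ≈ 2 · 0.18531 = 0.37062 ≈ 0.3706.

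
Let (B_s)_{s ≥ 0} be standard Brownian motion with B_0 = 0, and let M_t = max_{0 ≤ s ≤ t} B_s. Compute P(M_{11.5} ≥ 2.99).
P(M_{11.5} ≥ 2.99) = 2·P(B_{11.5} ≥ 2.99) = 2(1 − Φ(2.99/√11.5)) ≈ 0.3779

By the reflection principle for Brownian motion, P(M_t ≥ a) = 2 · P(B_t ≥ a) for a ≥ 0. Since B_t ~ N(0, t), P(B_t ≥ 2.99) = 1 − Φ(2.99/√t) = 1 − Φ(2.99/√11.5) = 1 − Φ(0.8817). So
  P(M_{11.5} ≥ 2.99) = 2(1 − Φ(0.8817)) ≈ 0.3779.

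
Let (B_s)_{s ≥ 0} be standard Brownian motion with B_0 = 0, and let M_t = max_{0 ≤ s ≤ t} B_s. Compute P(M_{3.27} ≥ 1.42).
P(M_{3.27} ≥ 1.42) = 2·P(B_{3.27} ≥ 1.42) = 2(1 − Φ(1.42/√3.27)) ≈ 0.4323

By the reflection principle for Brownian motion, P(M_t ≥ a) = 2 · P(B_t ≥ a) for a ≥ 0. Since B_t ~ N(0, t), P(B_t ≥ 1.42) = 1 − Φ(1.42/√t) = 1 − Φ(1.42/√3.27) = 1 − Φ(0.7853). So
  P(M_{3.27} ≥ 1.42) = 2(1 − Φ(0.7853)) ≈ 0.4323.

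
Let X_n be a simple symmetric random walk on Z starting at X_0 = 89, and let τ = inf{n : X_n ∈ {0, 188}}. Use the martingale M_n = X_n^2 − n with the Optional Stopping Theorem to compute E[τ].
E[τ] = 8811

M_n = X_n^2 − n is a martingale (since E[X_{n+1}^2 | F_n] = X_n^2 + 1). By OST (τ has finite mean in a bounded region), E[M_τ] = E[M_0] = X_0^2 − 0 = 89^2 = 7921. Also E[M_τ] = E[X_τ^2] − E[τ]. The walk exits at 0 or 188, with P(hit 188 first) = 89/188, so E[X_τ^2] = 188^2 · 89/188 + 0 = 16732. Thus E[τ] = E[X_τ^2] − E[M_τ] = 16732 − 7921 = 8811 = 89(188 − 89) = 8811.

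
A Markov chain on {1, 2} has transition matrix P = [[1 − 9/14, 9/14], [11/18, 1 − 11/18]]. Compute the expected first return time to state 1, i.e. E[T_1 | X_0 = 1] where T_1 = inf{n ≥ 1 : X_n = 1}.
E[T_1 | X_0 = 1] = 1/π_1 = 158/77

For an irreducible recurrent Markov chain with stationary distribution π, E[T_i | X_0 = i] = 1/π_i (Kac's formula). Here π_1 = (11/18)/(9/14 + 11/18) = (11/18)/(79/63) = 77/158, so E[T_1 | X_0 = 1] = 1/π_1 = (9/14 + 11/18)/(11/18) = (79/63)/(11/18) = 158/77.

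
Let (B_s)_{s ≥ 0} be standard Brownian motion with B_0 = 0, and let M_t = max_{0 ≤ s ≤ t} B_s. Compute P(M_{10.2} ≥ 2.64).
P(M_{10.2} ≥ 2.64) = 2·P(B_{10.2} ≥ 2.64) = 2(1 − Φ(2.64/√10.2)) ≈ 0.4085

By the reflection principle for Brownian motion, P(M_t ≥ a) = 2 · P(B_t ≥ a) for a ≥ 0. Since B_t ~ N(0, t), P(B_t ≥ 2.64) = 1 − Φ(2.64/√t) = 1 − Φ(2.64/√10.2) = 1 − Φ(0.8266). So
  P(M_{10.2} ≥ 2.64) = 2(1 − Φ(0.8266)) ≈ 0.4085.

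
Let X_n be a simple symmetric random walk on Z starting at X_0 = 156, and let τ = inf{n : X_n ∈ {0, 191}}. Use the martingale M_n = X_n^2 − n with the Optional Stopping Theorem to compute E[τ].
E[τ] = 5460

M_n = X_n^2 − n is a martingale (since E[X_{n+1}^2 | F_n] = X_n^2 + 1). By OST (τ has finite mean in a bounded region), E[M_τ] = E[M_0] = X_0^2 − 0 = 156^2 = 24336. Also E[M_τ] = E[X_τ^2] − E[τ]. The walk exits at 0 or 191, with P(hit 191 first) = 156/191, so E[X_τ^2] = 191^2 · 156/191 + 0 = 29796. Thus E[τ] = E[X_τ^2] − E[M_τ] = 29796 − 24336 = 5460 = 156(191 − 156) = 5460.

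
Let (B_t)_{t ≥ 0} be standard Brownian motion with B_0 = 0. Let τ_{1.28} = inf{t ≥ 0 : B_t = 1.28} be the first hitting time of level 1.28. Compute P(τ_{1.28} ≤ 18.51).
P(τ_{1.28} ≤ 18.51) = 2(1 − Φ(1.28/√18.51)) = 2(1 − Φ(0.2975)) ≈ 0.7661

By the reflection principle for standard BM, P(τ_b ≤ t) = 2 · P(B_t ≥ b). Since B_t ~ N(0, t), P(B_t ≥ 1.28) = 1 − Φ(1.28/√t) = 1 − Φ(1.28/√18.51) = 1 − Φ(0.2975) ≈ 0.38304. Doubling: P(τ_{1.28} ≤ 18.51) ≈ 2 · 0.38304 = 0.76608 ≈ 0.7661.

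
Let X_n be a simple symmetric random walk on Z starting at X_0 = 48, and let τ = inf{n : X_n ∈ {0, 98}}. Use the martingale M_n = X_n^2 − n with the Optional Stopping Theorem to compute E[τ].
E[τ] = 2400

M_n = X_n^2 − n is a martingale (since E[X_{n+1}^2 | F_n] = X_n^2 + 1). By OST (τ has finite mean in a bounded region), E[M_τ] = E[M_0] = X_0^2 − 0 = 48^2 = 2304. Also E[M_τ] = E[X_τ^2] − E[τ]. The walk exits at 0 or 98, with P(hit 98 first) = 48/98, so E[X_τ^2] = 98^2 · 48/98 + 0 = 4704. Thus E[τ] = E[X_τ^2] − E[M_τ] = 4704 − 2304 = 2400 = 48(98 − 48) = 2400.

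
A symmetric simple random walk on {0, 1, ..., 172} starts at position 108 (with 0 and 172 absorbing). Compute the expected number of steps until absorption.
E[τ | X_0 = 108] = 6912

Let v_k = E[τ | X_0 = k]. Boundary: v_0 = v_172 = 0. Recurrence: v_k = 1 + (v_{k-1} + v_{k+1})/2 for 1 ≤ k ≤ 171. The particular solution to v_k − (v_{k-1} + v_{k+1})/2 = 1 is v_k = −k^2. Adding homogeneous solution A + B k and matching boundaries gives v_k = k (172 − k). Substituting k = 108: v_108 = 108 · 64 = 6912.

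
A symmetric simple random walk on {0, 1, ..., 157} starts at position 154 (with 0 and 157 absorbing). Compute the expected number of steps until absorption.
E[τ | X_0 = 154] = 462

Let v_k = E[τ | X_0 = k]. Boundary: v_0 = v_157 = 0. Recurrence: v_k = 1 + (v_{k-1} + v_{k+1})/2 for 1 ≤ k ≤ 156. The particular solution to v_k − (v_{k-1} + v_{k+1})/2 = 1 is v_k = −k^2. Adding homogeneous solution A + B k and matching boundaries gives v_k = k (157 − k). Substituting k = 154: v_154 = 154 · 3 = 462.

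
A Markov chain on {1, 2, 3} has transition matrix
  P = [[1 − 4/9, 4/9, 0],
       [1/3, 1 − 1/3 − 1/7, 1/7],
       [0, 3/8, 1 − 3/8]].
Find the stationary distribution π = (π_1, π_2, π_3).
π = (63/179, 84/179, 32/179)

This is a birth-death chain on three states, which satisfies detailed balance: π_1 · P_{12} = π_2 · P_{21} and π_2 · P_{23} = π_3 · P_{32}.
From π_1 · 4/9 = π_2 · 1/3: π_2/π_1 = (4/9)/(1/3) = 4/3.
From π_2 · 1/7 = π_3 · 3/8: π_3/π_2 = (1/7)/(3/8) = 8/21.
Take π_1 proportional to 1; then unnormalized π = (1, 4/3, 32/63). Normalize by dividing by the sum 179/63:
  π = (63/179, 84/179, 32/179).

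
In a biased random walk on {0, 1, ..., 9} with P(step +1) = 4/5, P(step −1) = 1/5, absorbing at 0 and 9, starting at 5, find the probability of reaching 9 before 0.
P(hit 9 before 0) = (1 − (1/4)^5) / (1 − (1/4)^9) = 87296/87381

Let u_k denote P(reach 9 before 0 | start at k). Boundary: u_0 = 0, u_9 = 1. Recurrence: u_k = 4/5·u_{k+1} + 1/5·u_{k-1} for 1 ≤ k ≤ 8. Try u_k = A + B·r^k with r = q/p = (1/5)/(4/5) = 1/4. Substitution satisfies the recurrence; boundary conditions give:
  u_k = (1 − r^k) / (1 − r^N) = (1 − (1/4)^5) / (1 − (1/4)^9) = 87296/87381.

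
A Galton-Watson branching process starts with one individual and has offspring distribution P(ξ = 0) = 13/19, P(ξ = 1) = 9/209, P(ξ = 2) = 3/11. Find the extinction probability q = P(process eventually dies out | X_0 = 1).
q = 1

Mean offspring μ = 0·13/19 + 1·9/209 + 2·3/11 = 123/209 ≤ 1. For μ ≤ 1 with offspring not concentrated at 1, the Galton-Watson process goes extinct almost surely, so q = 1.
(Algebraic check: The pgf is f(s) = 13/19 + 9/209·s + 3/11·s². The extinction probability q is the smallest fixed point of f in [0, 1]. Setting s = f(s):
  3/11·s² + (9/209 − 1)·s + 13/19 = 0
  3/11·s² − (13/19 + 3/11)·s + 13/19 = 0
which factors as (s − 1)·(3/11·s − 13/19) = 0, giving roots s = 1 and s = (13/19)/(3/11) = 143/57. Since 143/57 ≥ 1, the smallest root in [0, 1] is s = 1.)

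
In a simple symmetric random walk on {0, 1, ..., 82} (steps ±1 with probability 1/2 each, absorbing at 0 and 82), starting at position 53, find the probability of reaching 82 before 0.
P(hit 82 before 0) = 53/82

Let u_k = P(hit 82 before 0 | start at k). Then u_0 = 0, u_82 = 1, and u_k = u_{k-1}/2 + u_{k+1}/2 for 1 ≤ k ≤ 81. This harmonic recurrence is solved by u_k = k/82, giving u_53 = 53/82.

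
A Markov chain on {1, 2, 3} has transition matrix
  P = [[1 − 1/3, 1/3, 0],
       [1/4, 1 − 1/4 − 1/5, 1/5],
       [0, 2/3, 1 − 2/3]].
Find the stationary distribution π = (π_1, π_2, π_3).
π = (15/41, 20/41, 6/41)

This is a birth-death chain on three states, which satisfies detailed balance: π_1 · P_{12} = π_2 · P_{21} and π_2 · P_{23} = π_3 · P_{32}.
From π_1 · 1/3 = π_2 · 1/4: π_2/π_1 = (1/3)/(1/4) = 4/3.
From π_2 · 1/5 = π_3 · 2/3: π_3/π_2 = (1/5)/(2/3) = 3/10.
Take π_1 proportional to 1; then unnormalized π = (1, 4/3, 2/5). Normalize by dividing by the sum 41/15:
  π = (15/41, 20/41, 6/41).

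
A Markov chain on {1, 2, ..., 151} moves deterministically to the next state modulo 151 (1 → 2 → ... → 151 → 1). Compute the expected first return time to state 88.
E[T_88 | X_0 = 88] = 151

The chain cycles deterministically, so starting at state 88 it returns in exactly 151 steps. Equivalently, the stationary distribution is uniform π_j = 1/151 for every state j, so by Kac's formula E[T_88] = 1/π_88 = 151.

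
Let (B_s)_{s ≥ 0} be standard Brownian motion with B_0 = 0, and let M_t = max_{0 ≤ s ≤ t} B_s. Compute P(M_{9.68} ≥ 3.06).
P(M_{9.68} ≥ 3.06) = 2·P(B_{9.68} ≥ 3.06) = 2(1 − Φ(3.06/√9.68)) ≈ 0.3254

By the reflection principle for Brownian motion, P(M_t ≥ a) = 2 · P(B_t ≥ a) for a ≥ 0. Since B_t ~ N(0, t), P(B_t ≥ 3.06) = 1 − Φ(3.06/√t) = 1 − Φ(3.06/√9.68) = 1 − Φ(0.9835). So
  P(M_{9.68} ≥ 3.06) = 2(1 − Φ(0.9835)) ≈ 0.3254.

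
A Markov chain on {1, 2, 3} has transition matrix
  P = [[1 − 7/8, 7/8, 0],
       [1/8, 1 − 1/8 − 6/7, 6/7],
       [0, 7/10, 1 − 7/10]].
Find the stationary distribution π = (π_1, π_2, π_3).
π = (7/116, 49/116, 15/29)

This is a birth-death chain on three states, which satisfies detailed balance: π_1 · P_{12} = π_2 · P_{21} and π_2 · P_{23} = π_3 · P_{32}.
From π_1 · 7/8 = π_2 · 1/8: π_2/π_1 = (7/8)/(1/8) = 7.
From π_2 · 6/7 = π_3 · 7/10: π_3/π_2 = (6/7)/(7/10) = 60/49.
Take π_1 proportional to 1; then unnormalized π = (1, 7, 60/7). Normalize by dividing by the sum 116/7:
  π = (7/116, 49/116, 15/29).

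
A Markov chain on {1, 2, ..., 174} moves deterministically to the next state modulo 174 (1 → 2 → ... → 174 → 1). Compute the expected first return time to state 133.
E[T_133 | X_0 = 133] = 174

The chain cycles deterministically, so starting at state 133 it returns in exactly 174 steps. Equivalently, the stationary distribution is uniform π_j = 1/174 for every state j, so by Kac's formula E[T_133] = 1/π_133 = 174.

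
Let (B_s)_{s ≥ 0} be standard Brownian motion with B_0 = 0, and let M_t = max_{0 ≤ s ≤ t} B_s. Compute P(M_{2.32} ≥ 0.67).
P(M_{2.32} ≥ 0.67) = 2·P(B_{2.32} ≥ 0.67) = 2(1 − Φ(0.67/√2.32)) ≈ 0.6600

By the reflection principle for Brownian motion, P(M_t ≥ a) = 2 · P(B_t ≥ a) for a ≥ 0. Since B_t ~ N(0, t), P(B_t ≥ 0.67) = 1 − Φ(0.67/√t) = 1 − Φ(0.67/√2.32) = 1 − Φ(0.4399). So
  P(M_{2.32} ≥ 0.67) = 2(1 − Φ(0.4399)) ≈ 0.6600.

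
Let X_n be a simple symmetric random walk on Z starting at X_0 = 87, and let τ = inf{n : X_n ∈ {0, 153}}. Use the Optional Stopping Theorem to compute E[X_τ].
E[X_τ] = 87

X_n is a martingale and τ is a bounded-mean stopping time (indeed τ is finite a.s. with bounded expectation since the walk is in a bounded region). By the OST, E[X_τ] = E[X_0] = 87. Equivalently: E[X_τ] = 153 · P(hit 153 first) + 0 · P(hit 0 first) = 153 · (87/153) = 87.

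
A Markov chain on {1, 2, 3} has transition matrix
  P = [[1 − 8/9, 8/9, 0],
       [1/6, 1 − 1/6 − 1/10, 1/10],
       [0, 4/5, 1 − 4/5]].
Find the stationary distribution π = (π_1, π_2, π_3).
π = (1/7, 16/21, 2/21)

This is a birth-death chain on three states, which satisfies detailed balance: π_1 · P_{12} = π_2 · P_{21} and π_2 · P_{23} = π_3 · P_{32}.
From π_1 · 8/9 = π_2 · 1/6: π_2/π_1 = (8/9)/(1/6) = 16/3.
From π_2 · 1/10 = π_3 · 4/5: π_3/π_2 = (1/10)/(4/5) = 1/8.
Take π_1 proportional to 1; then unnormalized π = (1, 16/3, 2/3). Normalize by dividing by the sum 7:
  π = (1/7, 16/21, 2/21).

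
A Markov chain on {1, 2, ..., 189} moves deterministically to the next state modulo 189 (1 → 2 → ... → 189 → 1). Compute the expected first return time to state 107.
E[T_107 | X_0 = 107] = 189

The chain cycles deterministically, so starting at state 107 it returns in exactly 189 steps. Equivalently, the stationary distribution is uniform π_j = 1/189 for every state j, so by Kac's formula E[T_107] = 1/π_107 = 189.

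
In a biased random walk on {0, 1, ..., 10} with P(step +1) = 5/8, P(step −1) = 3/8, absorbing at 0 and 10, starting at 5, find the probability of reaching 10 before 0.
P(hit 10 before 0) = (1 − (3/5)^5) / (1 − (3/5)^10) = 3125/3368

Let u_k denote P(reach 10 before 0 | start at k). Boundary: u_0 = 0, u_10 = 1. Recurrence: u_k = 5/8·u_{k+1} + 3/8·u_{k-1} for 1 ≤ k ≤ 9. Try u_k = A + B·r^k with r = q/p = (3/8)/(5/8) = 3/5. Substitution satisfies the recurrence; boundary conditions give:
  u_k = (1 − r^k) / (1 − r^N) = (1 − (3/5)^5) / (1 − (3/5)^10) = 3125/3368.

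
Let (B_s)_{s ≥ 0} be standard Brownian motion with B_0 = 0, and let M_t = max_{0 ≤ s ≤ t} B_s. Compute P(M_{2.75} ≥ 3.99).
P(M_{2.75} ≥ 3.99) = 2·P(B_{2.75} ≥ 3.99) = 2(1 − Φ(3.99/√2.75)) ≈ 0.0161

By the reflection principle for Brownian motion, P(M_t ≥ a) = 2 · P(B_t ≥ a) for a ≥ 0. Since B_t ~ N(0, t), P(B_t ≥ 3.99) = 1 − Φ(3.99/√t) = 1 − Φ(3.99/√2.75) = 1 − Φ(2.4061). So
  P(M_{2.75} ≥ 3.99) = 2(1 − Φ(2.4061)) ≈ 0.0161.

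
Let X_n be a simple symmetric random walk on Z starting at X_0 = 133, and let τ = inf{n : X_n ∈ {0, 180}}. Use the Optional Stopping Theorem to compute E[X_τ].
E[X_τ] = 133

X_n is a martingale and τ is a bounded-mean stopping time (indeed τ is finite a.s. with bounded expectation since the walk is in a bounded region). By the OST, E[X_τ] = E[X_0] = 133. Equivalently: E[X_τ] = 180 · P(hit 180 first) + 0 · P(hit 0 first) = 180 · (133/180) = 133.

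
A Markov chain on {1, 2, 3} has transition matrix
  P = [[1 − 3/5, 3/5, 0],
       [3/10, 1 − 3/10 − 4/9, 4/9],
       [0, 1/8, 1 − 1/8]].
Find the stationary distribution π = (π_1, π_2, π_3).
π = (9/91, 18/91, 64/91)

This is a birth-death chain on three states, which satisfies detailed balance: π_1 · P_{12} = π_2 · P_{21} and π_2 · P_{23} = π_3 · P_{32}.
From π_1 · 3/5 = π_2 · 3/10: π_2/π_1 = (3/5)/(3/10) = 2.
From π_2 · 4/9 = π_3 · 1/8: π_3/π_2 = (4/9)/(1/8) = 32/9.
Take π_1 proportional to 1; then unnormalized π = (1, 2, 64/9). Normalize by dividing by the sum 91/9:
  π = (9/91, 18/91, 64/91).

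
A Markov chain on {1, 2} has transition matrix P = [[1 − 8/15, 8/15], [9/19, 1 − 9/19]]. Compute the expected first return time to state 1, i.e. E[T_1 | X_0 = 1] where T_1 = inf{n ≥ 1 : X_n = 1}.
E[T_1 | X_0 = 1] = 1/π_1 = 287/135

For an irreducible recurrent Markov chain with stationary distribution π, E[T_i | X_0 = i] = 1/π_i (Kac's formula). Here π_1 = (9/19)/(8/15 + 9/19) = (9/19)/(287/285) = 135/287, so E[T_1 | X_0 = 1] = 1/π_1 = (8/15 + 9/19)/(9/19) = (287/285)/(9/19) = 287/135.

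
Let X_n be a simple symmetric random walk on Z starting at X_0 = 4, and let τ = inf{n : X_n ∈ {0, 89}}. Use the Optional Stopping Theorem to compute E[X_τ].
E[X_τ] = 4

X_n is a martingale and τ is a bounded-mean stopping time (indeed τ is finite a.s. with bounded expectation since the walk is in a bounded region). By the OST, E[X_τ] = E[X_0] = 4. Equivalently: E[X_τ] = 89 · P(hit 89 first) + 0 · P(hit 0 first) = 89 · (4/89) = 4.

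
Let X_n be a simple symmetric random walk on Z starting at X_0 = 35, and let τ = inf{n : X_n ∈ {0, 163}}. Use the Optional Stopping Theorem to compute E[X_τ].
E[X_τ] = 35

X_n is a martingale and τ is a bounded-mean stopping time (indeed τ is finite a.s. with bounded expectation since the walk is in a bounded region). By the OST, E[X_τ] = E[X_0] = 35. Equivalently: E[X_τ] = 163 · P(hit 163 first) + 0 · P(hit 0 first) = 163 · (35/163) = 35.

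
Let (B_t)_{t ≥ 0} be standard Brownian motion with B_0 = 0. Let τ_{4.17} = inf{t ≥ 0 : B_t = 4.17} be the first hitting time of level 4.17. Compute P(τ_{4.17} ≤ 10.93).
P(τ_{4.17} ≤ 10.93) = 2(1 − Φ(4.17/√10.93)) = 2(1 − Φ(1.2613)) ≈ 0.2072

By the reflection principle for standard BM, P(τ_b ≤ t) = 2 · P(B_t ≥ b). Since B_t ~ N(0, t), P(B_t ≥ 4.17) = 1 − Φ(4.17/√t) = 1 − Φ(4.17/√10.93) = 1 − Φ(1.2613) ≈ 0.10360. Doubling: P(τ_{4.17} ≤ 10.93) ≈ 2 · 0.10360 = 0.20720 ≈ 0.2072.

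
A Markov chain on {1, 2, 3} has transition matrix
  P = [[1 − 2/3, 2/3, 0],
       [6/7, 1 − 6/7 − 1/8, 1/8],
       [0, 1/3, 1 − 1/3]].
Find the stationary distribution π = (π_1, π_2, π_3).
π = (72/149, 56/149, 21/149)

This is a birth-death chain on three states, which satisfies detailed balance: π_1 · P_{12} = π_2 · P_{21} and π_2 · P_{23} = π_3 · P_{32}.
From π_1 · 2/3 = π_2 · 6/7: π_2/π_1 = (2/3)/(6/7) = 7/9.
From π_2 · 1/8 = π_3 · 1/3: π_3/π_2 = (1/8)/(1/3) = 3/8.
Take π_1 proportional to 1; then unnormalized π = (1, 7/9, 7/24). Normalize by dividing by the sum 149/72:
  π = (72/149, 56/149, 21/149).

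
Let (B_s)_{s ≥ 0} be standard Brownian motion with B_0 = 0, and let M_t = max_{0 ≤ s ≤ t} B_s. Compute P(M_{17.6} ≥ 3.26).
P(M_{17.6} ≥ 3.26) = 2·P(B_{17.6} ≥ 3.26) = 2(1 − Φ(3.26/√17.6)) ≈ 0.4371

By the reflection principle for Brownian motion, P(M_t ≥ a) = 2 · P(B_t ≥ a) for a ≥ 0. Since B_t ~ N(0, t), P(B_t ≥ 3.26) = 1 − Φ(3.26/√t) = 1 − Φ(3.26/√17.6) = 1 − Φ(0.7771). So
  P(M_{17.6} ≥ 3.26) = 2(1 − Φ(0.7771)) ≈ 0.4371.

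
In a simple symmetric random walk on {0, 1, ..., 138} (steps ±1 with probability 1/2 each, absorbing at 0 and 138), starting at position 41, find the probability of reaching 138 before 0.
P(hit 138 before 0) = 41/138

Let u_k = P(hit 138 before 0 | start at k). Then u_0 = 0, u_138 = 1, and u_k = u_{k-1}/2 + u_{k+1}/2 for 1 ≤ k ≤ 137. This harmonic recurrence is solved by u_k = k/138, giving u_41 = 41/138.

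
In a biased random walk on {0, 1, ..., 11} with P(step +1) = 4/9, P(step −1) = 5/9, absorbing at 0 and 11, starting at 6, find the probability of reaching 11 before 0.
P(hit 11 before 0) = (1 − (5/4)^6) / (1 − (5/4)^11) = 11805696/44633821

Let u_k denote P(reach 11 before 0 | start at k). Boundary: u_0 = 0, u_11 = 1. Recurrence: u_k = 4/9·u_{k+1} + 5/9·u_{k-1} for 1 ≤ k ≤ 10. Try u_k = A + B·r^k with r = q/p = (5/9)/(4/9) = 5/4. Substitution satisfies the recurrence; boundary conditions give:
  u_k = (1 − r^k) / (1 − r^N) = (1 − (5/4)^6) / (1 − (5/4)^11) = 11805696/44633821.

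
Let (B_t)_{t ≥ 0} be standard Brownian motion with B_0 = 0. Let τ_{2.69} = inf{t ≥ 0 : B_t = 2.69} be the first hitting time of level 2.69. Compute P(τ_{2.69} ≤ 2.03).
P(τ_{2.69} ≤ 2.03) = 2(1 − Φ(2.69/√2.03)) = 2(1 − Φ(1.8880)) ≈ 0.0590

By the reflection principle for standard BM, P(τ_b ≤ t) = 2 · P(B_t ≥ b). Since B_t ~ N(0, t), P(B_t ≥ 2.69) = 1 − Φ(2.69/√t) = 1 − Φ(2.69/√2.03) = 1 − Φ(1.8880) ≈ 0.02951. Doubling: P(τ_{2.69} ≤ 2.03) ≈ 2 · 0.02951 = 0.05902 ≈ 0.0590.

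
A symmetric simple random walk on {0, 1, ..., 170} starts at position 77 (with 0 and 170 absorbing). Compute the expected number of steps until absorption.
E[τ | X_0 = 77] = 7161

Let v_k = E[τ | X_0 = k]. Boundary: v_0 = v_170 = 0. Recurrence: v_k = 1 + (v_{k-1} + v_{k+1})/2 for 1 ≤ k ≤ 169. The particular solution to v_k − (v_{k-1} + v_{k+1})/2 = 1 is v_k = −k^2. Adding homogeneous solution A + B k and matching boundaries gives v_k = k (170 − k). Substituting k = 77: v_77 = 77 · 93 = 7161.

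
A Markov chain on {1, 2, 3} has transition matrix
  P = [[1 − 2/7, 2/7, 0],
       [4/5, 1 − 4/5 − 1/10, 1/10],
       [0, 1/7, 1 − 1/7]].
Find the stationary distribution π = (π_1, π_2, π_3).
π = (28/45, 2/9, 7/45)

This is a birth-death chain on three states, which satisfies detailed balance: π_1 · P_{12} = π_2 · P_{21} and π_2 · P_{23} = π_3 · P_{32}.
From π_1 · 2/7 = π_2 · 4/5: π_2/π_1 = (2/7)/(4/5) = 5/14.
From π_2 · 1/10 = π_3 · 1/7: π_3/π_2 = (1/10)/(1/7) = 7/10.
Take π_1 proportional to 1; then unnormalized π = (1, 5/14, 1/4). Normalize by dividing by the sum 45/28:
  π = (28/45, 2/9, 7/45).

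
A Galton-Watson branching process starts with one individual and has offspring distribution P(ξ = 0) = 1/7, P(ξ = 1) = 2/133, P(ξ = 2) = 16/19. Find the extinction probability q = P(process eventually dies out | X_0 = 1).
q = 19/112

The pgf is f(s) = 1/7 + 2/133·s + 16/19·s². The extinction probability q is the smallest fixed point of f in [0, 1]. Setting s = f(s):
  16/19·s² + (2/133 − 1)·s + 1/7 = 0
  16/19·s² − (1/7 + 16/19)·s + 1/7 = 0
which factors as (s − 1)·(16/19·s − 1/7) = 0, giving roots s = 1 and s = (1/7)/(16/19) = 19/112.
Mean offspring μ = 2/133 + 2·16/19 = 226/133 > 1 (supercritical), so q < 1. The extinction probability is the smaller root: q = (1/7)/(16/19) = 19/112.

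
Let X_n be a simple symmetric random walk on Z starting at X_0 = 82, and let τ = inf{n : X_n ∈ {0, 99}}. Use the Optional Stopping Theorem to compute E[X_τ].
E[X_τ] = 82

X_n is a martingale and τ is a bounded-mean stopping time (indeed τ is finite a.s. with bounded expectation since the walk is in a bounded region). By the OST, E[X_τ] = E[X_0] = 82. Equivalently: E[X_τ] = 99 · P(hit 99 first) + 0 · P(hit 0 first) = 99 · (82/99) = 82.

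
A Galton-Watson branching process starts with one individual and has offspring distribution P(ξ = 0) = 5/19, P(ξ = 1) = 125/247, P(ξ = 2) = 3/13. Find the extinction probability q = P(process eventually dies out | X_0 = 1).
q = 1

Mean offspring μ = 0·5/19 + 1·125/247 + 2·3/13 = 239/247 ≤ 1. For μ ≤ 1 with offspring not concentrated at 1, the Galton-Watson process goes extinct almost surely, so q = 1.
(Algebraic check: The pgf is f(s) = 5/19 + 125/247·s + 3/13·s². The extinction probability q is the smallest fixed point of f in [0, 1]. Setting s = f(s):
  3/13·s² + (125/247 − 1)·s + 5/19 = 0
  3/13·s² − (5/19 + 3/13)·s + 5/19 = 0
which factors as (s − 1)·(3/13·s − 5/19) = 0, giving roots s = 1 and s = (5/19)/(3/13) = 65/57. Since 65/57 ≥ 1, the smallest root in [0, 1] is s = 1.)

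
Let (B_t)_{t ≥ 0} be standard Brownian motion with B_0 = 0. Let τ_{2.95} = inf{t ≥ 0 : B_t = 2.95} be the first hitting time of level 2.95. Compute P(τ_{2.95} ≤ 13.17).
P(τ_{2.95} ≤ 13.17) = 2(1 − Φ(2.95/√13.17)) = 2(1 − Φ(0.8129)) ≈ 0.4163

By the reflection principle for standard BM, P(τ_b ≤ t) = 2 · P(B_t ≥ b). Since B_t ~ N(0, t), P(B_t ≥ 2.95) = 1 − Φ(2.95/√t) = 1 − Φ(2.95/√13.17) = 1 − Φ(0.8129) ≈ 0.20814. Doubling: P(τ_{2.95} ≤ 13.17) ≈ 2 · 0.20814 = 0.41628 ≈ 0.4163.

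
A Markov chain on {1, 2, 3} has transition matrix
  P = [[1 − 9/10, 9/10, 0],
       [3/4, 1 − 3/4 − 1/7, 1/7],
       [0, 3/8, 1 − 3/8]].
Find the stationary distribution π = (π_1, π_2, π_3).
π = (35/93, 14/31, 16/93)

This is a birth-death chain on three states, which satisfies detailed balance: π_1 · P_{12} = π_2 · P_{21} and π_2 · P_{23} = π_3 · P_{32}.
From π_1 · 9/10 = π_2 · 3/4: π_2/π_1 = (9/10)/(3/4) = 6/5.
From π_2 · 1/7 = π_3 · 3/8: π_3/π_2 = (1/7)/(3/8) = 8/21.
Take π_1 proportional to 1; then unnormalized π = (1, 6/5, 16/35). Normalize by dividing by the sum 93/35:
  π = (35/93, 14/31, 16/93).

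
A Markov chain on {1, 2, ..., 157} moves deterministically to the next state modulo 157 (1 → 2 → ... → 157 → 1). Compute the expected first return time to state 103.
E[T_103 | X_0 = 103] = 157

The chain cycles deterministically, so starting at state 103 it returns in exactly 157 steps. Equivalently, the stationary distribution is uniform π_j = 1/157 for every state j, so by Kac's formula E[T_103] = 1/π_103 = 157.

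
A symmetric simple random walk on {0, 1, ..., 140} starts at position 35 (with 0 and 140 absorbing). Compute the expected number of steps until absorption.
E[τ | X_0 = 35] = 3675

Let v_k = E[τ | X_0 = k]. Boundary: v_0 = v_140 = 0. Recurrence: v_k = 1 + (v_{k-1} + v_{k+1})/2 for 1 ≤ k ≤ 139. The particular solution to v_k − (v_{k-1} + v_{k+1})/2 = 1 is v_k = −k^2. Adding homogeneous solution A + B k and matching boundaries gives v_k = k (140 − k). Substituting k = 35: v_35 = 35 · 105 = 3675.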